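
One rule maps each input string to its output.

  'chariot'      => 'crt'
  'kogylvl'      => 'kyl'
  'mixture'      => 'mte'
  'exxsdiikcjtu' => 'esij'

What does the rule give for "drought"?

The transformation: keep one character in every 3, starting at position 1 (positions 1st, 4th, 7th, ...).
Applying that to "drought" gives "dut".

dut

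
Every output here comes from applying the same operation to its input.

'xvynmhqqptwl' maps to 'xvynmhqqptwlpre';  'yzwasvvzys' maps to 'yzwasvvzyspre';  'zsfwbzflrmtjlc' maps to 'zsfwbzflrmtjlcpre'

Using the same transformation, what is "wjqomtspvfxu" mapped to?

wjqomtspvfxupre

The transformation: append "pre".
"wjqomtspvfxu" → "wjqomtspvfxupre".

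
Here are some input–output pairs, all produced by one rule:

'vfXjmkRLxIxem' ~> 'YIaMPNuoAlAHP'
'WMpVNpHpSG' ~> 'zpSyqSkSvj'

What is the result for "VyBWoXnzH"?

The transformation: flip the case of every letter, then shift every letter 3 places forward in the alphabet (wrapping around).
Working it through for "VyBWoXnzH": intermediate "vYbwOxNZh", final "yBezRaQCk".

yBezRaQCk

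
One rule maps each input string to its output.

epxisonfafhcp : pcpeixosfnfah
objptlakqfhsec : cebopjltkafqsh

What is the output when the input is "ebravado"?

Rule — move the last 2 characters to the front (rotate right by 2), then swap each adjacent pair of characters (1↔2, 3↔4, ...).
Doing the same to "ebravado": "odbearav".
(Check on "epxisonfafhcp": → "cpepxisonfafh" → "pcpeixosfnfah" ✓)

odbearav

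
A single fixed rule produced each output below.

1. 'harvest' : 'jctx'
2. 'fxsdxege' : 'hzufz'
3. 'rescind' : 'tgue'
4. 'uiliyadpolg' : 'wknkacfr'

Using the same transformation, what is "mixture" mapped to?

okzv

The transformation: delete the last 3 characters, then shift every letter 2 places forward in the alphabet (wrapping around).
On "mixture": the first step gives "mixt", and the second then gives "okzv".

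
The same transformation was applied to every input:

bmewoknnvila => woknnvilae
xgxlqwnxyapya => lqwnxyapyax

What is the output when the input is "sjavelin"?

The pattern: delete the first 2 characters, then move the first character to the end.
Starting from "sjavelin": after the first operation, "avelin"; after the second, "velina".

velina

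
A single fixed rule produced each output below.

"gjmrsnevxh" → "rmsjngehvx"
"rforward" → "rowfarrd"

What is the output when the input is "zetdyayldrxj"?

What's happening: move the first 3 characters to the end (rotate left by 3), then take characters alternately from the front and the back (1st, last, 2nd, 2nd-last, ...).
On "zetdyayldrxj": the first step gives "dyayldrxjzet", and the second then gives "dtyeazyjlxdr".

dtyeazyjlxdr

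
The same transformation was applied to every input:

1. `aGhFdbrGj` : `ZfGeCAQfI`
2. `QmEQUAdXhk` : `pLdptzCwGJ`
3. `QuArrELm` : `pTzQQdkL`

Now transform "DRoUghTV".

Looking at the pairs, the operation is to flip the case of every letter, then shift every letter 1 place backward in the alphabet (wrapping around).
"DRoUghTV" → "drOuGHtv" → "cqNtFGsu".

cqNtFGsu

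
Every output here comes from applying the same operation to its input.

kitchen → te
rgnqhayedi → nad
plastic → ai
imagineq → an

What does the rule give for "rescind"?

Each output is the input with this applied: keep one character in every 3, starting at position 3 (positions 3rd, 6th, 9th, ...).
"rescind" → "sn".

sn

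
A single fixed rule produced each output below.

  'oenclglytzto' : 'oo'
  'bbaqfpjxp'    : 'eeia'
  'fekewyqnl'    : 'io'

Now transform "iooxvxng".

The transformation: shift every letter 3 places forward in the alphabet (wrapping around), then keep only the vowels.
Working it through for "iooxvxng": intermediate "lrrayaqj", final "aa".

aa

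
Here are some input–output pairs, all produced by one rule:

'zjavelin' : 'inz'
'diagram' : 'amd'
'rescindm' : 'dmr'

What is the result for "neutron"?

onn

In each case the input is transformed by: move the last 2 characters to the front (rotate right by 2), then keep only the first 3 characters.
For "neutron" the result is "onn".
(Check on "diagram": → "amdiagr" → "amd" ✓)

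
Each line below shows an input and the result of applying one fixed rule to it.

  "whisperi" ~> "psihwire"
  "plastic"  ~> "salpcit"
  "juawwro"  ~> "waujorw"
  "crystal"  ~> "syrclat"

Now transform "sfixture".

The transformation: reverse the string, then move the first 3 characters to the end (rotate left by 3).
For "sfixture", step one produces "erutxifs"; step two turns that into "txifseru".

txifseru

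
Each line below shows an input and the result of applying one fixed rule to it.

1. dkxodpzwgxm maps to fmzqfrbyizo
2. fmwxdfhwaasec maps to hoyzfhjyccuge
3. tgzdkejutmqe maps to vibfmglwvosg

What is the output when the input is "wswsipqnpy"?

The transformation: shift every letter 2 places forward in the alphabet (wrapping around).
So "wswsipqnpy" becomes "yuyukrspra".

yuyukrspra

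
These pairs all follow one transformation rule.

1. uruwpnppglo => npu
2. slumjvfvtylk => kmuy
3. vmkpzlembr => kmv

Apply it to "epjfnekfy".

fky

Rule — sort the characters into alphabetical order, then keep one character in every 3, starting at position 3 (positions 3rd, 6th, 9th, ...).
For "epjfnekfy", step one produces "eeffjknpy"; step two turns that into "fky".
(Check on "slumjvfvtylk": → "fjkllmstuvvy" → "kmuy" ✓)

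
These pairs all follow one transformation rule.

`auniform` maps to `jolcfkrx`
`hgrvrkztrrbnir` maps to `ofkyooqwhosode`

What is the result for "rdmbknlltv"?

Looking at the pairs, the operation is to reverse the string, then shift every letter 3 places backward in the alphabet (wrapping around).
Starting from "rdmbknlltv": after the first operation, "vtllnkbmdr"; after the second, "sqiikhyjao".

sqiikhyjao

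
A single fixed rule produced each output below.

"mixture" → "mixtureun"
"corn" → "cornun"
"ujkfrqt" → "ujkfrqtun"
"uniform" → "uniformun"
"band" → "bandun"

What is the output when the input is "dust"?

dustun

In each case the input is transformed by: append "un".
So "dust" becomes "dustun".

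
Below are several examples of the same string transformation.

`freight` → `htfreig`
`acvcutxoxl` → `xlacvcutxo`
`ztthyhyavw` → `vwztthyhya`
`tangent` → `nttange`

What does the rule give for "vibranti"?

In each case the input is transformed by: move the last 2 characters to the front (rotate right by 2).
Doing the same to "vibranti": "tivibran".

tivibran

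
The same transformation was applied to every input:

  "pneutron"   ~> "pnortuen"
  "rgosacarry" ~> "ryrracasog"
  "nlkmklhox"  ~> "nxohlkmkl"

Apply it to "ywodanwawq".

The rule is to reverse the string, then move the last character to the front.
On "ywodanwawq": the first step gives "qwawnadowy", and the second then gives "yqwawnadow".

yqwawnadow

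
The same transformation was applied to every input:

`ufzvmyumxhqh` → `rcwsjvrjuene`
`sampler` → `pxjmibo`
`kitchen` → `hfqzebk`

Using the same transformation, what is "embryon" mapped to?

Rule — shift every letter 3 places backward in the alphabet (wrapping around).
For "embryon" the result is "bjyovlk".

bjyovlk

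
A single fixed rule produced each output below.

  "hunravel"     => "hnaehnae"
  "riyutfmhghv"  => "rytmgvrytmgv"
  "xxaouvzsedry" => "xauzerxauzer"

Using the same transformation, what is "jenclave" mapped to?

jnlvjnlv

Looking at the pairs, the operation is to keep every other character starting from the first (positions 1st, 3rd, 5th, ...), then write the whole string twice.
Applying both steps to "jenclave": "jnlv", then "jnlvjnlv".
(Check on "hunravel": → "hnae" → "hnaehnae" ✓)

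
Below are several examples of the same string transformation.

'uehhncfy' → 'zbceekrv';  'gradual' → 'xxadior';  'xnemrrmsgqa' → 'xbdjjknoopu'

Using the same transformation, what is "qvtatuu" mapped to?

xnqqrrs

Each output is the input with this applied: sort the characters into alphabetical order, then shift every letter 3 places backward in the alphabet (wrapping around).
For "qvtatuu", step one produces "aqttuuv"; step two turns that into "xnqqrrs".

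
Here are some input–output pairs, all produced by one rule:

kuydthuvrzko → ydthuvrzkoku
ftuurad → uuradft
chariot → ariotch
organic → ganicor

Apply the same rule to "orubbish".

What's happening: move the first 2 characters to the end (rotate left by 2).
So "orubbish" becomes "ubbishor".

ubbishor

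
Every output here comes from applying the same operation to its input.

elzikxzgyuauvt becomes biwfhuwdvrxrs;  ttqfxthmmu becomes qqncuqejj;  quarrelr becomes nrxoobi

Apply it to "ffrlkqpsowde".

Rule — shift every letter 3 places backward in the alphabet (wrapping around), then delete the last character.
For "ffrlkqpsowde", step one produces "ccoihnmpltab"; step two turns that into "ccoihnmplta".
(Check on "elzikxzgyuauvt": → "biwfhuwdvrxrsq" → "biwfhuwdvrxrs" ✓)

ccoihnmplta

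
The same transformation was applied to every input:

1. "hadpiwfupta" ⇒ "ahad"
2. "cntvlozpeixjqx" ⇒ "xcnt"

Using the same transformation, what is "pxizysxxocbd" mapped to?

In each case the input is transformed by: move the first 3 characters to the end (rotate left by 3), then keep only the last 4 characters.
Applying both steps to "pxizysxxocbd": "zysxxocbdpxi", then "dpxi".

dpxi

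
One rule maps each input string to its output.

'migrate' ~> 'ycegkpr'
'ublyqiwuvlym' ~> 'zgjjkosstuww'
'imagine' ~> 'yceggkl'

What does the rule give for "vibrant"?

Looking at the pairs, the operation is to sort the characters into alphabetical order, then shift every letter 2 places backward in the alphabet (wrapping around).
On "vibrant": the first step gives "abinrtv", and the second then gives "yzglprt".

yzglprt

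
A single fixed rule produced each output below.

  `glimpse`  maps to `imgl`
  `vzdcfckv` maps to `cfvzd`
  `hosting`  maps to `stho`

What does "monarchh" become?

The transformation: delete the last 3 characters, then move the last 2 characters to the front (rotate right by 2).
Applying both steps to "monarchh": "monar", then "armon".

armon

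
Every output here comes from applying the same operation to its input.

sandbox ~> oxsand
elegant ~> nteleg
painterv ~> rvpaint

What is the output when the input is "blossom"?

omblos

The transformation: move the last 2 characters to the front (rotate right by 2), then delete the last character.
For "blossom", step one produces "ombloss"; step two turns that into "omblos".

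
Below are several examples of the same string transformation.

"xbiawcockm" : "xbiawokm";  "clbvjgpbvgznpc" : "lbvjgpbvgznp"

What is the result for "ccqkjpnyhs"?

qkjpnyhs

Rule — remove every "c".
Applying that to "ccqkjpnyhs" gives "qkjpnyhs".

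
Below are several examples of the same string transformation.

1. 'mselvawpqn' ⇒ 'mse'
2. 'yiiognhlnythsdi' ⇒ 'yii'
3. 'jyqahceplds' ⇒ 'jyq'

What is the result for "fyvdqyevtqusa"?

fyv

In each case the input is transformed by: keep only the first 3 characters.
On "fyvdqyevtqusa" that produces "fyv".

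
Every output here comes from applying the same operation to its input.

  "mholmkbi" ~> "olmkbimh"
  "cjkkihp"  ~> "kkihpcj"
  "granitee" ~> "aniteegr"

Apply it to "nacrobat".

crobatna

Looking at the pairs, the operation is to move the first 2 characters to the end (rotate left by 2).
Applying that to "nacrobat" gives "crobatna".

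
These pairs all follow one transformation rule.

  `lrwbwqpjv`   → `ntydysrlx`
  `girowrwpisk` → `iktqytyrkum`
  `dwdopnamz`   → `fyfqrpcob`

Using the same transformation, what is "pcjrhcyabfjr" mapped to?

reltjeacdhlt

What's happening: shift every letter 2 places forward in the alphabet (wrapping around).
"pcjrhcyabfjr" → "reltjeacdhlt".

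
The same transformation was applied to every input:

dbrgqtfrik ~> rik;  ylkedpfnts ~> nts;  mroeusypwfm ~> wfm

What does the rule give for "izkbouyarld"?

rld

The transformation: keep only the last 3 characters.
On "izkbouyarld" that produces "rld".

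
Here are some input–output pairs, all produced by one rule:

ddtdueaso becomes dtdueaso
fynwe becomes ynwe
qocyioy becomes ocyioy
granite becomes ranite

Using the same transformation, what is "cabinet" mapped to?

abinet

What's happening: delete the first character.
So "cabinet" becomes "abinet".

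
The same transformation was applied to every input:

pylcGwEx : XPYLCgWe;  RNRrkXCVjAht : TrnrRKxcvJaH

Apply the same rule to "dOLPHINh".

HDolphin

The rule is to move the last character to the front, then flip the case of every letter.
Working it through for "dOLPHINh": intermediate "hdOLPHIN", final "HDolphin".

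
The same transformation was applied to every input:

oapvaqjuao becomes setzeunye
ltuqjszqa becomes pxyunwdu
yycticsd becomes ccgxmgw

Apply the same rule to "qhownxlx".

ulsarbp

In each case the input is transformed by: delete the last character, then shift every letter 4 places forward in the alphabet (wrapping around).
Starting from "qhownxlx": after the first operation, "qhownxl"; after the second, "ulsarbp".
(Check on "ltuqjszqa": → "ltuqjszq" → "pxyunwdu" ✓)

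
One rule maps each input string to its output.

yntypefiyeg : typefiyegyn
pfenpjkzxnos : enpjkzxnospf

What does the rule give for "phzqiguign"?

The pattern: move the first 2 characters to the end (rotate left by 2).
So "phzqiguign" becomes "zqiguignph".

zqiguignph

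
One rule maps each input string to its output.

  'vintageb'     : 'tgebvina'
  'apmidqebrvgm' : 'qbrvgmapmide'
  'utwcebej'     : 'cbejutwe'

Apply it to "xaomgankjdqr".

What's happening: swap the front and back halves of the string, then swap the first and last characters.
Applying that to "xaomgankjdqr" gives "akjdqrxaomgn".
(Check on "vintageb": → "agebvint" → "tgebvina" ✓)

akjdqrxaomgn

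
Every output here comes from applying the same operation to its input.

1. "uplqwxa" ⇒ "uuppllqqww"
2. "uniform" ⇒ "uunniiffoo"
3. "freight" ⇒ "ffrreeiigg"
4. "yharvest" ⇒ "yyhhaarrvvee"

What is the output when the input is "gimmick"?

Rule — delete the last 2 characters, then double every character.
Doing the same to "gimmick": "ggiimmmmii".

ggiimmmmii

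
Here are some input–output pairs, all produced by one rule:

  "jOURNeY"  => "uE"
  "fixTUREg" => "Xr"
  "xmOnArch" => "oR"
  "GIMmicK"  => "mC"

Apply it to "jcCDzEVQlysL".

ceLl

Each output is the input with this applied: keep one character in every 3, starting at position 3 (positions 3rd, 6th, 9th, ...), then flip the case of every letter.
For "jcCDzEVQlysL", step one produces "CElL"; step two turns that into "ceLl".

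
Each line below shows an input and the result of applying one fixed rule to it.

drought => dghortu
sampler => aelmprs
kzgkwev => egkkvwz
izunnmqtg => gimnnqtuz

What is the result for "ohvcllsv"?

Each output is the input with this applied: sort the characters into alphabetical order.
For "ohvcllsv" the result is "chllosvv".

chllosvv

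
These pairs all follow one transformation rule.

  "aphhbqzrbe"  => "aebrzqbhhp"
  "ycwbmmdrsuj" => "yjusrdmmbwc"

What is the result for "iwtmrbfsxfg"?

Each output is the input with this applied: reverse the string, then move the last character to the front.
On "iwtmrbfsxfg": the first step gives "gfxsfbrmtwi", and the second then gives "igfxsfbrmtw".

igfxsfbrmtw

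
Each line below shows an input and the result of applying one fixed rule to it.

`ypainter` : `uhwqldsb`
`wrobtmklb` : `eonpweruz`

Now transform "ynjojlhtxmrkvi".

lynupawkomrmqb

The transformation: shift every letter 3 places forward in the alphabet (wrapping around), then reverse the string.
For "ynjojlhtxmrkvi", step one produces "bqmrmokwapunyl"; step two turns that into "lynupawkomrmqb".
(Check on "wrobtmklb": → "zurewpnoe" → "eonpweruz" ✓)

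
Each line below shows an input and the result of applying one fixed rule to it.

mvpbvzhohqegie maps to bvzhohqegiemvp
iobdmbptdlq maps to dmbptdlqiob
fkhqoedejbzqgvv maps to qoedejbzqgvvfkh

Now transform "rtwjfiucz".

What's happening: move the first 3 characters to the end (rotate left by 3).
For "rtwjfiucz" the result is "jfiuczrtw".

jfiuczrtw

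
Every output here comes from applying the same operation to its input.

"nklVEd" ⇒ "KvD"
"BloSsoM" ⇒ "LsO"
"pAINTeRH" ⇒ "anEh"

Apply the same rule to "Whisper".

The pattern: flip the case of every letter, then keep every other character starting from the second (positions 2nd, 4th, 6th, ...).
Working it through for "Whisper": intermediate "wHISPER", final "HSE".

HSE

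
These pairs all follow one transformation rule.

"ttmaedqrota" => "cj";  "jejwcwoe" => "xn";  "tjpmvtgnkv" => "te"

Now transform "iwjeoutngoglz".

ui

The rule is to shift every letter 9 places forward in the alphabet (wrapping around), then keep only the last 2 characters.
"iwjeoutngoglz" → "ui".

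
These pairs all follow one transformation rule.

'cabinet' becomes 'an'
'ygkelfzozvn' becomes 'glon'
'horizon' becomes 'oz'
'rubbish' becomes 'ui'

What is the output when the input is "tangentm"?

Looking at the pairs, the operation is to keep one character in every 3, starting at position 2 (positions 2nd, 5th, 8th, ...).
Applying that to "tangentm" gives "aem".

aem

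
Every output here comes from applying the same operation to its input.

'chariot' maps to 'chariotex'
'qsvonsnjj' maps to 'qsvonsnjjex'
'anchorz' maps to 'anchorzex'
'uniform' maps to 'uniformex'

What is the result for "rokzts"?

rokztsex

What's happening: append "ex".
On "rokzts" that produces "rokztsex".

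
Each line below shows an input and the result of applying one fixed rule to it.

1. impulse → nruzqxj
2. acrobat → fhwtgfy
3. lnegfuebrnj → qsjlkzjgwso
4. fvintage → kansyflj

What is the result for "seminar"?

Each output is the input with this applied: shift every letter 5 places forward in the alphabet (wrapping around).
For "seminar" the result is "xjrnsfw".

xjrnsfw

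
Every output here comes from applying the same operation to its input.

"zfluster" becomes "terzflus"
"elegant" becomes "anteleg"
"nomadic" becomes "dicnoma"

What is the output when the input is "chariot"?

What's happening: move the last 3 characters to the front (rotate right by 3).
Applying that to "chariot" gives "iotchar".

iotchar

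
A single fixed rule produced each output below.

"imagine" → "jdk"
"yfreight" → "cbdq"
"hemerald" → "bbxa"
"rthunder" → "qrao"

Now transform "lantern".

The rule is to keep every other character starting from the second (positions 2nd, 4th, 6th, ...), then shift every letter 3 places backward in the alphabet (wrapping around).
Starting from "lantern": after the first operation, "atr"; after the second, "xqo".

xqo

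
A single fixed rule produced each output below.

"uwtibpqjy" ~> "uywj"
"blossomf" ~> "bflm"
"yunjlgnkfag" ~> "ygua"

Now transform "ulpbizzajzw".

uwlz

What's happening: take characters alternately from the front and the back (1st, last, 2nd, 2nd-last, ...), then keep only the first 4 characters.
"ulpbizzajzw" → "uwlzpjbaizz" → "uwlz".
(Check on "yunjlgnkfag": → "yguanfjklng" → "ygua" ✓)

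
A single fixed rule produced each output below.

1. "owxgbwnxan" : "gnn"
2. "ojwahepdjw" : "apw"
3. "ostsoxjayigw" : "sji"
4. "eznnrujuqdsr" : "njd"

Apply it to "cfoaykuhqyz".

In each case the input is transformed by: delete the first 3 characters, then keep one character in every 3, starting at position 1 (positions 1st, 4th, 7th, ...).
Applying both steps to "cfoaykuhqyz": "aykuhqyz", then "auy".

auy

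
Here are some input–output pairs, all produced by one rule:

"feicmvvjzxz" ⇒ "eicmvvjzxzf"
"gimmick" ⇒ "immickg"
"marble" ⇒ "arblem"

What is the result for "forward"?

The transformation: move the first character to the end.
Applying that to "forward" gives "orwardf".

orwardf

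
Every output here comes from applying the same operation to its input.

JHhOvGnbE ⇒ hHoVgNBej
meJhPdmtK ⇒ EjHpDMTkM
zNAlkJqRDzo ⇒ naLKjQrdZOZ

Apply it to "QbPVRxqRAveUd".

BpvrXQraVEuDq

The transformation: move the first character to the end, then flip the case of every letter.
For "QbPVRxqRAveUd", step one produces "bPVRxqRAveUdQ"; step two turns that into "BpvrXQraVEuDq".
(Check on "zNAlkJqRDzo": → "NAlkJqRDzoz" → "naLKjQrdZOZ" ✓)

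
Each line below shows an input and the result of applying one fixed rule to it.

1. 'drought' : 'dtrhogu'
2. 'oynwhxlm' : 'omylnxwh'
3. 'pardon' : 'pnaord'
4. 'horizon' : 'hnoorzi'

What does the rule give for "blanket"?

btleakn

Rule — take characters alternately from the front and the back (1st, last, 2nd, 2nd-last, ...).
For "blanket" the result is "btleakn".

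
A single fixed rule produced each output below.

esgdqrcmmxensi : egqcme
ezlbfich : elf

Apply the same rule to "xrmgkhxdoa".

Looking at the pairs, the operation is to keep every other character starting from the first (positions 1st, 3rd, 5th, ...), then delete the last character.
Starting from "xrmgkhxdoa": after the first operation, "xmkxo"; after the second, "xmkx".

xmkx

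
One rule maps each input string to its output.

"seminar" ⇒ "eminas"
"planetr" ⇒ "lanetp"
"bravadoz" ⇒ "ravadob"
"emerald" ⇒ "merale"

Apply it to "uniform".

Rule — delete the last character, then move the first character to the end.
"uniform" → "niforu".
(Check on "bravadoz": → "bravado" → "ravadob" ✓)

niforu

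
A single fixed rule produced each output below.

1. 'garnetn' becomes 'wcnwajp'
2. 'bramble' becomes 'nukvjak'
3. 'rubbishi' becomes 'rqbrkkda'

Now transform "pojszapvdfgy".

Rule — reverse the string, then shift every letter 9 places forward in the alphabet (wrapping around).
For "pojszapvdfgy", step one produces "ygfdvpazsjop"; step two turns that into "hpomeyjibsxy".

hpomeyjibsxy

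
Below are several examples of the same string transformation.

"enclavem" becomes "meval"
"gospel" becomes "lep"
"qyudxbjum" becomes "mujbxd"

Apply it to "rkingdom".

Rule — reverse the string, then delete the last 3 characters.
On "rkingdom" that produces "modgn".

modgn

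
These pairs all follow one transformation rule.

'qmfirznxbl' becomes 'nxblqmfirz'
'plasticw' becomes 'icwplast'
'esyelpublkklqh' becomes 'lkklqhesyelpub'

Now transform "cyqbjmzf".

Looking at the pairs, the operation is to move the first character to the end, then swap the front and back halves of the string.
For "cyqbjmzf", step one produces "yqbjmzfc"; step two turns that into "mzfcyqbj".
(Check on "plasticw": → "lasticwp" → "icwplast" ✓)

mzfcyqbj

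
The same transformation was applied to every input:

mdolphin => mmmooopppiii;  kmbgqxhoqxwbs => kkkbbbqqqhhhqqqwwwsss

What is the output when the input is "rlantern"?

rrraaatttrrr

Rule — keep every other character starting from the first (positions 1st, 3rd, 5th, ...), then repeat every character 3 times.
Starting from "rlantern": after the first operation, "ratr"; after the second, "rrraaatttrrr".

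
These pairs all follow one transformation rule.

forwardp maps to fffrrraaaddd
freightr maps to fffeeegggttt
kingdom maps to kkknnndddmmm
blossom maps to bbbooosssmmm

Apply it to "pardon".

ppprrrooo

The transformation: keep every other character starting from the first (positions 1st, 3rd, 5th, ...), then repeat every character 3 times.
"pardon" → "pro" → "ppprrrooo".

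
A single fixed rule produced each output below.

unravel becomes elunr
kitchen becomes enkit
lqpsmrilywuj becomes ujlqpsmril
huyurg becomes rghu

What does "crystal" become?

alcry

In each case the input is transformed by: move the last 2 characters to the front (rotate right by 2), then delete the last 2 characters.
On "crystal": the first step gives "alcryst", and the second then gives "alcry".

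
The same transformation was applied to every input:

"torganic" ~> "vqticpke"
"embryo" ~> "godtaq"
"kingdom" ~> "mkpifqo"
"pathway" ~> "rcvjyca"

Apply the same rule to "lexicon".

ngzkeqp

The transformation: shift every letter 2 places forward in the alphabet (wrapping around).
Doing the same to "lexicon": "ngzkeqp".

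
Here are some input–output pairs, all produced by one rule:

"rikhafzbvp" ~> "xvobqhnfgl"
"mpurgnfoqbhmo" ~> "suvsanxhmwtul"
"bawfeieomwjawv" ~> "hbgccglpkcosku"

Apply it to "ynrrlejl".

Each output is the input with this applied: shift every letter 6 places forward in the alphabet (wrapping around), then take characters alternately from the front and the back (1st, last, 2nd, 2nd-last, ...).
On "ynrrlejl": the first step gives "etxxrkpr", and the second then gives "ertpxkxr".

ertpxkxr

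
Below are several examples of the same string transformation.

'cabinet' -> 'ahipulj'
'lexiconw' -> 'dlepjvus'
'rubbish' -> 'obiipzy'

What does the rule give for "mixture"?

lpeabyt

Each output is the input with this applied: shift every letter 7 places forward in the alphabet (wrapping around), then swap the first and last characters.
Working it through for "mixture": intermediate "tpeabyl", final "lpeabyt".
(Check on "cabinet": → "jhipula" → "ahipulj" ✓)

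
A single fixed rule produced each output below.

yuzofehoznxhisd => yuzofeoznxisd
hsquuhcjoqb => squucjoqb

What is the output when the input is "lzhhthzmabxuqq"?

lztzmabxuqq

Each output is the input with this applied: remove every "h".
For "lzhhthzmabxuqq" the result is "lztzmabxuqq".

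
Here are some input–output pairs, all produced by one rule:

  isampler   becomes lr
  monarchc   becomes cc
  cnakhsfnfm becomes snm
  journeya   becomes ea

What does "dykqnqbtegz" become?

In each case the input is transformed by: keep every other character starting from the second (positions 2nd, 4th, 6th, ...), then delete the first 2 characters.
Applying both steps to "dykqnqbtegz": "yqqtg", then "qtg".

qtg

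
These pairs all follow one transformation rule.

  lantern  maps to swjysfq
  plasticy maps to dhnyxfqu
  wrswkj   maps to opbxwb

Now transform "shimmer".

wjrrnmx

The pattern: reverse the string, then shift every letter 5 places forward in the alphabet (wrapping around).
For "shimmer", step one produces "remmihs"; step two turns that into "wjrrnmx".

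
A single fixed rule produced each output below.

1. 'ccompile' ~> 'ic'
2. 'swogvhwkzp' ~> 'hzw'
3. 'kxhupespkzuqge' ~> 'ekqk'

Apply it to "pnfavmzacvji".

Each output is the input with this applied: move the first 3 characters to the end (rotate left by 3), then keep one character in every 3, starting at position 3 (positions 3rd, 6th, 9th, ...).
On "pnfavmzacvji": the first step gives "avmzacvjipnf", and the second then gives "mcif".

mcif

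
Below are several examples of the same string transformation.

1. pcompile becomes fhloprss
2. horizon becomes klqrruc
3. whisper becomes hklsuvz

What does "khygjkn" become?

jkmnnqb

The pattern: sort the characters into alphabetical order, then shift every letter 3 places forward in the alphabet (wrapping around).
On "khygjkn": the first step gives "ghjkkny", and the second then gives "jkmnnqb".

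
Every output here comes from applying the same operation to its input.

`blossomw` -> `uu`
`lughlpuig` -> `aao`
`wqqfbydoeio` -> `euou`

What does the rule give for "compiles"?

iuo

The pattern: shift every letter 6 places forward in the alphabet (wrapping around), then keep only the vowels.
On "compiles": the first step gives "iusvorky", and the second then gives "iuo".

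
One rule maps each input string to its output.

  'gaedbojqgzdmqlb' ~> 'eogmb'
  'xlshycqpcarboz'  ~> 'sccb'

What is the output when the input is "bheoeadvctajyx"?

The rule is to keep one character in every 3, starting at position 3 (positions 3rd, 6th, 9th, ...).
"bheoeadvctajyx" → "eacj".

eacj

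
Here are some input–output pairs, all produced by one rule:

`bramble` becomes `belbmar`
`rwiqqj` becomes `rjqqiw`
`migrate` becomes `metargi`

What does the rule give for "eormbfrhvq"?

The pattern: move the first character to the end, then reverse the string.
Starting from "eormbfrhvq": after the first operation, "ormbfrhvqe"; after the second, "eqvhrfbmro".

eqvhrfbmro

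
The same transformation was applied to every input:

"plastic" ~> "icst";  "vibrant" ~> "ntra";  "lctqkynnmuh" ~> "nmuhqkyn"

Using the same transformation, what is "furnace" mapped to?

cena

The pattern: delete the first 3 characters, then swap the front and back halves of the string.
"furnace" → "nace" → "cena".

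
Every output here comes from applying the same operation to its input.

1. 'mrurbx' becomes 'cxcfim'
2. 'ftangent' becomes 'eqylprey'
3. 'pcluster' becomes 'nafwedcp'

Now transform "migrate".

In each case the input is transformed by: swap each adjacent pair of characters (1↔2, 3↔4, ...), then shift every letter 11 places forward in the alphabet (wrapping around).
Doing the same to "migrate": "txcrelp".

txcrelp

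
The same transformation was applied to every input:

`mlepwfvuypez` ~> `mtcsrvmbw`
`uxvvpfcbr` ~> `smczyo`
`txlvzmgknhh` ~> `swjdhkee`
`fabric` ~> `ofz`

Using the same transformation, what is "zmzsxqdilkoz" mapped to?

punafihlw

The rule is to shift every letter 3 places backward in the alphabet (wrapping around), then delete the first 3 characters.
Starting from "zmzsxqdilkoz": after the first operation, "wjwpunafihlw"; after the second, "punafihlw".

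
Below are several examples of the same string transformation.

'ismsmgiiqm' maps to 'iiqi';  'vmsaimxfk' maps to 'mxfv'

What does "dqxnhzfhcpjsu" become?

pjsd

Rule — swap the first and last characters, then keep only the last 4 characters.
Applying both steps to "dqxnhzfhcpjsu": "uqxnhzfhcpjsd", then "pjsd".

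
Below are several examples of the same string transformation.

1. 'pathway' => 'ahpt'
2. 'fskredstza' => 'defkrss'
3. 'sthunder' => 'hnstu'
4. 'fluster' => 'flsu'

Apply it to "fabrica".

What's happening: delete the last 3 characters, then sort the characters into alphabetical order.
For "fabrica" the result is "abfr".

abfr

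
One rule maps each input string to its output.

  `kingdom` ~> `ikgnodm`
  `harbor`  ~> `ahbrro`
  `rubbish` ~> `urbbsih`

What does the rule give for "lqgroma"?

In each case the input is transformed by: swap each adjacent pair of characters (1↔2, 3↔4, ...).
"lqgroma" → "qlrgmoa".

qlrgmoa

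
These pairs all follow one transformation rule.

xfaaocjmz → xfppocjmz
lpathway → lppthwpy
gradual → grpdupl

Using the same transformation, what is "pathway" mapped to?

The pattern: replace every "a" with "p".
So "pathway" becomes "ppthwpy".

ppthwpy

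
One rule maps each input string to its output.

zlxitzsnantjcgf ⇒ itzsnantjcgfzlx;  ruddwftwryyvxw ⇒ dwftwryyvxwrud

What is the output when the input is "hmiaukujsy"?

aukujsyhmi

The rule is to move the first 3 characters to the end (rotate left by 3).
"hmiaukujsy" → "aukujsyhmi".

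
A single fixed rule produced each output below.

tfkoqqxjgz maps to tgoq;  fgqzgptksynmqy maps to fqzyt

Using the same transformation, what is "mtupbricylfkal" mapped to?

What's happening: take characters alternately from the front and the back (1st, last, 2nd, 2nd-last, ...), then keep one character in every 3, starting at position 1 (positions 1st, 4th, 7th, ...).
Starting from "mtupbricylfkal": after the first operation, "mltaukpfblryic"; after the second, "mapli".
(Check on "tfkoqqxjgz": → "tzfgkjoxqq" → "tgoq" ✓)

mapli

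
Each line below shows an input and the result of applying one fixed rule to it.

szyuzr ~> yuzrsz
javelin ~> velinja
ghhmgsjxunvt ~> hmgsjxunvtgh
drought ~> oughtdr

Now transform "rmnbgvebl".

nbgveblrm

In each case the input is transformed by: move the first 2 characters to the end (rotate left by 2).
For "rmnbgvebl" the result is "nbgveblrm".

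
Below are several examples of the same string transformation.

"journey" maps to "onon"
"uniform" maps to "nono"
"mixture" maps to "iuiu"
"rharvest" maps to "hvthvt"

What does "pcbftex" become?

ctct

Looking at the pairs, the operation is to keep one character in every 3, starting at position 2 (positions 2nd, 5th, 8th, ...), then write the whole string twice.
On "pcbftex": the first step gives "ct", and the second then gives "ctct".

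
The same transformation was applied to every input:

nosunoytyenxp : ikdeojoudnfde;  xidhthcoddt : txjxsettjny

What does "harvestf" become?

The pattern: move the first 2 characters to the end (rotate left by 2), then shift every letter 10 places backward in the alphabet (wrapping around).
On "harvestf": the first step gives "rvestfha", and the second then gives "hluijvxq".

hluijvxq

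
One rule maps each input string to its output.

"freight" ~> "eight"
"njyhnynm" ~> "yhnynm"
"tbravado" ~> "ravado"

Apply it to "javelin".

What's happening: delete the first 2 characters.
On "javelin" that produces "velin".

velin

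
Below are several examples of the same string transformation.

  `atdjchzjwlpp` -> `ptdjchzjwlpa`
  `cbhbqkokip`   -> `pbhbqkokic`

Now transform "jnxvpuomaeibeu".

unxvpuomaeibej

What's happening: swap the first and last characters.
On "jnxvpuomaeibeu" that produces "unxvpuomaeibej".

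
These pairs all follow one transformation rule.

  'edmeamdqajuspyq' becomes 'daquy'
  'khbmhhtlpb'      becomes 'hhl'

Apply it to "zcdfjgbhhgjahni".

Each output is the input with this applied: keep one character in every 3, starting at position 2 (positions 2nd, 5th, 8th, ...).
Applying that to "zcdfjgbhhgjahni" gives "cjhjn".

cjhjn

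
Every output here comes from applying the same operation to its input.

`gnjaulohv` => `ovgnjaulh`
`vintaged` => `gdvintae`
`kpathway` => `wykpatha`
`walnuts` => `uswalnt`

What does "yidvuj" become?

vjyidu

Each output is the input with this applied: move the last 2 characters to the front (rotate right by 2), then swap the first and last characters.
For "yidvuj", step one produces "ujyidv"; step two turns that into "vjyidu".
(Check on "gnjaulohv": → "hvgnjaulo" → "ovgnjaulh" ✓)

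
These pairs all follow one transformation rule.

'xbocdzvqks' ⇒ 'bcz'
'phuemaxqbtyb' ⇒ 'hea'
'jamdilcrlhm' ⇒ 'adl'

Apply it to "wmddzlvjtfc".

Each output is the input with this applied: keep every other character starting from the second (positions 2nd, 4th, 6th, ...), then keep only the first 3 characters.
Applying that to "wmddzlvjtfc" gives "mdl".

mdl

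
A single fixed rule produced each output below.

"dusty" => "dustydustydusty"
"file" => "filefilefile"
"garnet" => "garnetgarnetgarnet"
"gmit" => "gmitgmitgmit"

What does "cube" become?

cubecubecube

Rule — write the whole string 3 times in a row.
For "cube" the result is "cubecubecube".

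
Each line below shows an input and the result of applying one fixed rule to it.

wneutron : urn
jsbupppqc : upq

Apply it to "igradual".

aul

The pattern: keep every other character starting from the second (positions 2nd, 4th, 6th, ...), then delete the first character.
"igradual" → "gaul" → "aul".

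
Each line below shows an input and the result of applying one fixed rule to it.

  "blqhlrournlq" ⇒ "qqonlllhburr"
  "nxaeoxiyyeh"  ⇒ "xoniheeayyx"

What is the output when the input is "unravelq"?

The transformation: sort the characters into reverse alphabetical order, then move the first 3 characters to the end (rotate left by 3).
For "unravelq" the result is "qnleavur".

qnleavur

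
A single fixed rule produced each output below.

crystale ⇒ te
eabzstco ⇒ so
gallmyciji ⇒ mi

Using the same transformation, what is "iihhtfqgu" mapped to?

tg

What's happening: keep one character in every 3, starting at position 2 (positions 2nd, 5th, 8th, ...), then delete the first character.
"iihhtfqgu" → "itg" → "tg".
(Check on "eabzstco": → "aso" → "so" ✓)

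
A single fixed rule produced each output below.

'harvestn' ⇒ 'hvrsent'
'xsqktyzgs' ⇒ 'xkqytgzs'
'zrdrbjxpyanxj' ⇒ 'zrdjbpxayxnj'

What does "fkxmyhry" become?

fmxhyyr

What's happening: swap each adjacent pair of characters (1↔2, 3↔4, ...), then delete the first character.
Applying both steps to "fkxmyhry": "kfmxhyyr", then "fmxhyyr".
(Check on "zrdrbjxpyanxj": → "rzrdjbpxayxnj" → "zrdjbpxayxnj" ✓)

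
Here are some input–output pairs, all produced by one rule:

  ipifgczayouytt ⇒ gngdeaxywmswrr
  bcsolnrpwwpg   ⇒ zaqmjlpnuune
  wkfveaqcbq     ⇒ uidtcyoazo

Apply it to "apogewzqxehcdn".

ynmecuxovcfabl

In each case the input is transformed by: shift every letter 2 places backward in the alphabet (wrapping around).
"apogewzqxehcdn" → "ynmecuxovcfabl".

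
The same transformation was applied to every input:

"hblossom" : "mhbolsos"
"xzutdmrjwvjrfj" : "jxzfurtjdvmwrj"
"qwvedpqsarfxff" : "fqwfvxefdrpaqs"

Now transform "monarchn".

In each case the input is transformed by: swap the first and last characters, then take characters alternately from the front and the back (1st, last, 2nd, 2nd-last, ...).
"monarchn" → "nonarchm" → "nmohncar".

nmohncar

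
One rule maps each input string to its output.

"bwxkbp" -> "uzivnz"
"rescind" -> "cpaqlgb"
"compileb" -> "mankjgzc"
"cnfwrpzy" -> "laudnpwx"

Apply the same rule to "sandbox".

yqblmzv

The rule is to shift every letter 2 places backward in the alphabet (wrapping around), then swap each adjacent pair of characters (1↔2, 3↔4, ...).
"sandbox" → "qylbzmv" → "yqblmzv".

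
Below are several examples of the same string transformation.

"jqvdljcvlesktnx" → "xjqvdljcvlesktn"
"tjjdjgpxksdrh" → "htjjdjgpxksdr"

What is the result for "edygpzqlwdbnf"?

fedygpzqlwdbn

Each output is the input with this applied: move the last character to the front.
"edygpzqlwdbnf" → "fedygpzqlwdbn".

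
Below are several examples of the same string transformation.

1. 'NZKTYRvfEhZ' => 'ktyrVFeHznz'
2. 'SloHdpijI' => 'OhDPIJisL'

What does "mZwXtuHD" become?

Looking at the pairs, the operation is to flip the case of every letter, then move the first 2 characters to the end (rotate left by 2).
For "mZwXtuHD", step one produces "MzWxTUhd"; step two turns that into "WxTUhdMz".
(Check on "NZKTYRvfEhZ": → "nzktyrVFeHz" → "ktyrVFeHznz" ✓)

WxTUhdMz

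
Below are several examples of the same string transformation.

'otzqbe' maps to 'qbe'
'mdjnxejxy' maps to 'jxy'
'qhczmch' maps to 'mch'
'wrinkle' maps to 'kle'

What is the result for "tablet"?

let

In each case the input is transformed by: keep only the last 3 characters.
On "tablet" that produces "let".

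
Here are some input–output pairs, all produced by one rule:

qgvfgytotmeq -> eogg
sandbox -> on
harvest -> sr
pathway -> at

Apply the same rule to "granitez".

eng

The rule is to reverse the string, then keep one character in every 3, starting at position 2 (positions 2nd, 5th, 8th, ...).
Starting from "granitez": after the first operation, "zetinarg"; after the second, "eng".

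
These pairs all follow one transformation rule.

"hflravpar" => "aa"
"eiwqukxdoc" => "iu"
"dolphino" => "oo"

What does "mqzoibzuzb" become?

In each case the input is transformed by: keep one character in every 3, starting at position 2 (positions 2nd, 5th, 8th, ...), then keep only the vowels.
Doing the same to "mqzoibzuzb": "iu".
(Check on "eiwqukxdoc": → "iud" → "iu" ✓)

iu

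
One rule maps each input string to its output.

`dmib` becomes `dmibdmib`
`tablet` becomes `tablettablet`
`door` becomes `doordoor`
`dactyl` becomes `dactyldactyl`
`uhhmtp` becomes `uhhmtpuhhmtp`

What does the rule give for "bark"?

barkbark

What's happening: write the whole string twice.
"bark" → "barkbark".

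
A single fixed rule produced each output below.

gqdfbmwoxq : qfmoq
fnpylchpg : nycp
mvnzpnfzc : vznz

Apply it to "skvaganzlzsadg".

kaazzag

The rule is to keep every other character starting from the second (positions 2nd, 4th, 6th, ...).
For "skvaganzlzsadg" the result is "kaazzag".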